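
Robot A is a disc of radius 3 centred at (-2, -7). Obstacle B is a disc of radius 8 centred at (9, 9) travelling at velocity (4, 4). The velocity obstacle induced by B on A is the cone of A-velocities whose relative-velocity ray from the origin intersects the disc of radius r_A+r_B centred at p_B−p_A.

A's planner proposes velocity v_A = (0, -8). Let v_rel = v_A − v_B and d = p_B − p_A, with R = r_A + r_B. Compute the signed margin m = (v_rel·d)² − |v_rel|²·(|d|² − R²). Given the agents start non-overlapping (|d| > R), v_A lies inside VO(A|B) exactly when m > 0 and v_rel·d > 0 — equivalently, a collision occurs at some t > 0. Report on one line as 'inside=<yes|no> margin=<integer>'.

d = (11, 16),  |d|² = 377;  R = 3+8 = 11,  c = 377−11² = 256
v_rel = (-4, -12),  |v_rel|² = 160;  v_rel·d = (-4)·(11) + (-12)·(16) = -236
160·t² + 472·t + 256 = 0  ⇒  m = (-236)² − 160·256 = 14736
m = 14736 > 0,  v_rel·d = -236 < 0  ⇒  outside

inside=no margin=14736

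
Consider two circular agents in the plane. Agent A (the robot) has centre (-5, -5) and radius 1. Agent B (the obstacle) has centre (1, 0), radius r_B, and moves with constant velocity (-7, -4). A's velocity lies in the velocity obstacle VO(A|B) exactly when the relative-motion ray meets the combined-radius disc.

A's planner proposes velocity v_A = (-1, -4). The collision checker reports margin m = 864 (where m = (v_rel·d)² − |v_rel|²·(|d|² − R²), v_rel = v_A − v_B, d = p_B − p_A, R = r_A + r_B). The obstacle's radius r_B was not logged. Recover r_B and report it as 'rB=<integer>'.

m = 864
d = (6, 5);  v_rel = (6, 0),  |v_rel|² = 36
v_rel×d = (6)·(5) − (0)·(6) = 30
since m = R²·36 − 30²:  R² = (900 + 864) / 36 = 49
R = √49 = 7  ⇒  r_B = 7 − 1 = 6

rB=6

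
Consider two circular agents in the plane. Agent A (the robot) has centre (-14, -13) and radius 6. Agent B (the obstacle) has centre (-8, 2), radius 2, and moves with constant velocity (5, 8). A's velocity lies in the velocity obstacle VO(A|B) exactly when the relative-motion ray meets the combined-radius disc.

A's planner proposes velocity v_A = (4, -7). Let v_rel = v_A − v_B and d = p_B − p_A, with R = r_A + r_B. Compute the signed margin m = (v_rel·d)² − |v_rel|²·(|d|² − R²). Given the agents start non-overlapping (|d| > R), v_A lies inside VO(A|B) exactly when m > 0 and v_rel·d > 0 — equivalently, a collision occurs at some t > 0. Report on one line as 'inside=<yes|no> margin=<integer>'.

d = (6, 15),  |d|² = 261;  R = 6+2 = 8,  c = 261−8² = 197
v_rel = (-1, -15),  |v_rel|² = 226;  v_rel·d = (-1)·(6) + (-15)·(15) = -231
226·t² + 462·t + 197 = 0  ⇒  m = (-231)² − 226·197 = 8839
m = 8839 > 0,  v_rel·d = -231 < 0  ⇒  outside

inside=no margin=8839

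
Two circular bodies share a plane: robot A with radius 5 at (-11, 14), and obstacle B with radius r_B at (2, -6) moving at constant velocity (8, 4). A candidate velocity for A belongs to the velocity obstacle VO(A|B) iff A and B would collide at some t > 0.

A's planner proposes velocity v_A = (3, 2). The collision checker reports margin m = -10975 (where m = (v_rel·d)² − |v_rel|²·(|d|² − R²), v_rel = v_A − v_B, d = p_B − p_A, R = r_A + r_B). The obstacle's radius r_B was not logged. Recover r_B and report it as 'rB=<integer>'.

m = -10975
d = (13, -20);  v_rel = (-5, -2),  |v_rel|² = 29
v_rel×d = (-5)·(-20) − (-2)·(13) = 126
since m = R²·29 − 126²:  R² = (15876 + -10975) / 29 = 169
R = √169 = 13  ⇒  r_B = 13 − 5 = 8

rB=8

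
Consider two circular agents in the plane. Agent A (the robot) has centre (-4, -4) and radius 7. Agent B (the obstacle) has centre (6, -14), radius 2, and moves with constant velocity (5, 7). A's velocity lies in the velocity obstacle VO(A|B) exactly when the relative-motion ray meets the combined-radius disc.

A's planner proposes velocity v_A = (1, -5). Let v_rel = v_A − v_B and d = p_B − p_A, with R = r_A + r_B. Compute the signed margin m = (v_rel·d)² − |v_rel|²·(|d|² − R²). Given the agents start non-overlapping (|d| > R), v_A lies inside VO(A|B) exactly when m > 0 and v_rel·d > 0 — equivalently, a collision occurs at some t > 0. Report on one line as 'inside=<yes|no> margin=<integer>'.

d = (10, -10),  |d|² = 200;  R = 7+2 = 9,  c = 200−9² = 119
v_rel = (-4, -12),  |v_rel|² = 160;  v_rel·d = (-4)·(10) + (-12)·(-10) = 80
160·t² − 160·t + 119 = 0  ⇒  m = 80² − 160·119 = -12640
m = -12640 < 0,  v_rel·d = 80 > 0  ⇒  outside

inside=no margin=-12640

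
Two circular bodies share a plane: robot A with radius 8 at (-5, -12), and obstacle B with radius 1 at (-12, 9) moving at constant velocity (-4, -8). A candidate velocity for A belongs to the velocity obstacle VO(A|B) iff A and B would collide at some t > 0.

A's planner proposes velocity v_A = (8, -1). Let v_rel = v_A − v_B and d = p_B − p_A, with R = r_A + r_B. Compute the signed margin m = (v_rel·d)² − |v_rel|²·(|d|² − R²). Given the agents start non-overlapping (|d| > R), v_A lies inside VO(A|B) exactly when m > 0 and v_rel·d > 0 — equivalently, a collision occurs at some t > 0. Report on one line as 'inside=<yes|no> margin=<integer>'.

d = (-7, 21),  |d|² = 490;  R = 8+1 = 9,  c = 490−9² = 409
v_rel = (12, 7),  |v_rel|² = 193;  v_rel·d = (12)·(-7) + (7)·(21) = 63
193·t² − 126·t + 409 = 0  ⇒  m = 63² − 193·409 = -74968
m = -74968 < 0,  v_rel·d = 63 > 0  ⇒  outside

inside=no margin=-74968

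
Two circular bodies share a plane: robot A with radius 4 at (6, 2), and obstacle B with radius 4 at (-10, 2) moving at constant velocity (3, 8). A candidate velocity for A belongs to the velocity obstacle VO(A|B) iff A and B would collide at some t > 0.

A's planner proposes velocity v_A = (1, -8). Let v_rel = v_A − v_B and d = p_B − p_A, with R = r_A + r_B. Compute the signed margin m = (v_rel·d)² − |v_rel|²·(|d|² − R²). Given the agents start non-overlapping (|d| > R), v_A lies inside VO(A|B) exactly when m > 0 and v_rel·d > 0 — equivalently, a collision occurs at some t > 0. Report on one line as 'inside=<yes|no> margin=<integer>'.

d = (-16, 0),  |d|² = 256;  R = 4+4 = 8,  c = 256−8² = 192
v_rel = (-2, -16),  |v_rel|² = 260;  v_rel·d = (-2)·(-16) + (-16)·(0) = 32
260·t² − 64·t + 192 = 0  ⇒  m = 32² − 260·192 = -48896
m = -48896 < 0,  v_rel·d = 32 > 0  ⇒  outside

inside=no margin=-48896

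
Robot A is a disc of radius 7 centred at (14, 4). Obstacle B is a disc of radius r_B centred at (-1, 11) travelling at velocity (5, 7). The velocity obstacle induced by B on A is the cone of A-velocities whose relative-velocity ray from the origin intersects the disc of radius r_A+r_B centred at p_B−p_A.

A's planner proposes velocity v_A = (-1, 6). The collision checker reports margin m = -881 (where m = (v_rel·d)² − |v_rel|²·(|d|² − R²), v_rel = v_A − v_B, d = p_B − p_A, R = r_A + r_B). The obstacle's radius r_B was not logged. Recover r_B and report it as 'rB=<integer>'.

m = -881
d = (-15, 7);  v_rel = (-6, -1),  |v_rel|² = 37
v_rel×d = (-6)·(7) − (-1)·(-15) = -57
since m = R²·37 − (-57)²:  R² = (3249 + -881) / 37 = 64
R = √64 = 8  ⇒  r_B = 8 − 7 = 1

rB=1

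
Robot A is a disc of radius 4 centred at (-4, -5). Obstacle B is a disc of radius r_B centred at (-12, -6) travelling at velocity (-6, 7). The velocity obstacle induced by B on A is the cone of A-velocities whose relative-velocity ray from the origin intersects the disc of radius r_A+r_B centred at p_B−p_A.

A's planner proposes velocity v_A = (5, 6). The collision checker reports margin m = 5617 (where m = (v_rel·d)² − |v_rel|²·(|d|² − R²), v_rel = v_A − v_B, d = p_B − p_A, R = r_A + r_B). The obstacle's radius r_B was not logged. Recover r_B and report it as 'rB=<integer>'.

m = 5617
d = (-8, -1);  v_rel = (11, -1),  |v_rel|² = 122
v_rel×d = (11)·(-1) − (-1)·(-8) = -19
since m = R²·122 − (-19)²:  R² = (361 + 5617) / 122 = 49
R = √49 = 7  ⇒  r_B = 7 − 4 = 3

rB=3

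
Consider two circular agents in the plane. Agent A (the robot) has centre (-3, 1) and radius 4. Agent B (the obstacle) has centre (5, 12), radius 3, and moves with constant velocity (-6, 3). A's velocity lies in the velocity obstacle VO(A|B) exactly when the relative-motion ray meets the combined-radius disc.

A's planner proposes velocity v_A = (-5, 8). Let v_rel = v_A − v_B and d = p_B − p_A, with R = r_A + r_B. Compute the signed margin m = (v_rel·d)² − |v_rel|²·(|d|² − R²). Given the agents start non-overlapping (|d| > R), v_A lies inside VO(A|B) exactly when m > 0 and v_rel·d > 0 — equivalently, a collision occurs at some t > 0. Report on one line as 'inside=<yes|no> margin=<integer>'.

d = (8, 11),  |d|² = 185;  R = 4+3 = 7,  c = 185−7² = 136
v_rel = (1, 5),  |v_rel|² = 26;  v_rel·d = (1)·(8) + (5)·(11) = 63
26·t² − 126·t + 136 = 0  ⇒  m = 63² − 26·136 = 433
m = 433 > 0,  v_rel·d = 63 > 0  ⇒  inside

inside=yes margin=433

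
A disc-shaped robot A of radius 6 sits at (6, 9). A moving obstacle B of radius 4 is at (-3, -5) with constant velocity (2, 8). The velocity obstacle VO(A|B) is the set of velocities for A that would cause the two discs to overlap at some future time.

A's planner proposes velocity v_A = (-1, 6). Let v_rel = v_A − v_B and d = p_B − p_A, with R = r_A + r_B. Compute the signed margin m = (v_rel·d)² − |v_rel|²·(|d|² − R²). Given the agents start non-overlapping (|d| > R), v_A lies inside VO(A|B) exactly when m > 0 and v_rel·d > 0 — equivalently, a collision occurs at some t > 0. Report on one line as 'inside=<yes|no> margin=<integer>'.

d = (-9, -14),  |d|² = 277;  R = 6+4 = 10,  c = 277−10² = 177
v_rel = (-3, -2),  |v_rel|² = 13;  v_rel·d = (-3)·(-9) + (-2)·(-14) = 55
13·t² − 110·t + 177 = 0  ⇒  m = 55² − 13·177 = 724
m = 724 > 0,  v_rel·d = 55 > 0  ⇒  inside

inside=yes margin=724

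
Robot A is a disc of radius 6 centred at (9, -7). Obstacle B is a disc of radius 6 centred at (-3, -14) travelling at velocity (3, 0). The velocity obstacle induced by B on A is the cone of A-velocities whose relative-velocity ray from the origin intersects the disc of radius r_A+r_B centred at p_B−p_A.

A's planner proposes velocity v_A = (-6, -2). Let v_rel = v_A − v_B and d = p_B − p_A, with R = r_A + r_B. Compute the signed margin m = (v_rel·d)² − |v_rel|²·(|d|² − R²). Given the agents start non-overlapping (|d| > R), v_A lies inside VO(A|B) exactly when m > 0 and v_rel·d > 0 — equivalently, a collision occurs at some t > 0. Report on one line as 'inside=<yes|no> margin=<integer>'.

d = (-12, -7),  |d|² = 193;  R = 6+6 = 12,  c = 193−12² = 49
v_rel = (-9, -2),  |v_rel|² = 85;  v_rel·d = (-9)·(-12) + (-2)·(-7) = 122
85·t² − 244·t + 49 = 0  ⇒  m = 122² − 85·49 = 10719
m = 10719 > 0,  v_rel·d = 122 > 0  ⇒  inside

inside=yes margin=10719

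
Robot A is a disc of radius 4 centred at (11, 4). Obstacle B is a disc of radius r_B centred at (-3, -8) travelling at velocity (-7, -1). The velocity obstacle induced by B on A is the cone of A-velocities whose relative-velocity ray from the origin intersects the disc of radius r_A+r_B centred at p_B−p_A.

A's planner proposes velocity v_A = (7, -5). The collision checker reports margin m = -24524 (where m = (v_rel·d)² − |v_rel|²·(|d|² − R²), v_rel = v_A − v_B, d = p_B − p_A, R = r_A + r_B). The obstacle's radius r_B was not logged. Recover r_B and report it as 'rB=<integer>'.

m = -24524
d = (-14, -12);  v_rel = (14, -4),  |v_rel|² = 212
v_rel×d = (14)·(-12) − (-4)·(-14) = -224
since m = R²·212 − (-224)²:  R² = (50176 + -24524) / 212 = 121
R = √121 = 11  ⇒  r_B = 11 − 4 = 7

rB=7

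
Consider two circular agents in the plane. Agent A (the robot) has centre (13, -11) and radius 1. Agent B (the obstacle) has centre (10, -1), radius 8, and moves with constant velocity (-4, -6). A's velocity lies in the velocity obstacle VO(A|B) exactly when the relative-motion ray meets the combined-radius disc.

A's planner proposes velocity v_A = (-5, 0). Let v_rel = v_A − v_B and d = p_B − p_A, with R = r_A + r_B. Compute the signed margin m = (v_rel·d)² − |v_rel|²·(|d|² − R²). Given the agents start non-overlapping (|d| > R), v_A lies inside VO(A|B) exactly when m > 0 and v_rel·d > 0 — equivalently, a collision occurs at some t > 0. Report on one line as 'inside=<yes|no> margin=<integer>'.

d = (-3, 10),  |d|² = 109;  R = 1+8 = 9,  c = 109−9² = 28
v_rel = (-1, 6),  |v_rel|² = 37;  v_rel·d = (-1)·(-3) + (6)·(10) = 63
37·t² − 126·t + 28 = 0  ⇒  m = 63² − 37·28 = 2933
m = 2933 > 0,  v_rel·d = 63 > 0  ⇒  inside

inside=yes margin=2933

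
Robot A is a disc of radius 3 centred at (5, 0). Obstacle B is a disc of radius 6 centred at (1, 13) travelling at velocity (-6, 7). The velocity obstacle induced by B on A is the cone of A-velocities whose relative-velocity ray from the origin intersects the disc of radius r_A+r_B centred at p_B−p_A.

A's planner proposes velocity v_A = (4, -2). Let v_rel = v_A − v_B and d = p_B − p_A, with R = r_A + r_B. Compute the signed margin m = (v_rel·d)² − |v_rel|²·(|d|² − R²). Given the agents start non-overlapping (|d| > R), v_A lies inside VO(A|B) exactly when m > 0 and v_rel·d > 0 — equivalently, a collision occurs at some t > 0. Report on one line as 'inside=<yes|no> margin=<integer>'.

d = (-4, 13),  |d|² = 185;  R = 3+6 = 9,  c = 185−9² = 104
v_rel = (10, -9),  |v_rel|² = 181;  v_rel·d = (10)·(-4) + (-9)·(13) = -157
181·t² + 314·t + 104 = 0  ⇒  m = (-157)² − 181·104 = 5825
m = 5825 > 0,  v_rel·d = -157 < 0  ⇒  outside

inside=no margin=5825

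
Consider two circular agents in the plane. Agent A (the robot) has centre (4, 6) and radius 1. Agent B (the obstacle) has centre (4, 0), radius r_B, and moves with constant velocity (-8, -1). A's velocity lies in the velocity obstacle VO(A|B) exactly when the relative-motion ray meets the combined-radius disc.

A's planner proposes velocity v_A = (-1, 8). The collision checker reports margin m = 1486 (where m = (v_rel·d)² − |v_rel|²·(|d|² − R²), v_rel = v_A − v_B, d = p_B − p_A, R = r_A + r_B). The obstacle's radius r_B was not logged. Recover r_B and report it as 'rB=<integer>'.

m = 1486
d = (0, -6);  v_rel = (7, 9),  |v_rel|² = 130
v_rel×d = (7)·(-6) − (9)·(0) = -42
since m = R²·130 − (-42)²:  R² = (1764 + 1486) / 130 = 25
R = √25 = 5  ⇒  r_B = 5 − 1 = 4

rB=4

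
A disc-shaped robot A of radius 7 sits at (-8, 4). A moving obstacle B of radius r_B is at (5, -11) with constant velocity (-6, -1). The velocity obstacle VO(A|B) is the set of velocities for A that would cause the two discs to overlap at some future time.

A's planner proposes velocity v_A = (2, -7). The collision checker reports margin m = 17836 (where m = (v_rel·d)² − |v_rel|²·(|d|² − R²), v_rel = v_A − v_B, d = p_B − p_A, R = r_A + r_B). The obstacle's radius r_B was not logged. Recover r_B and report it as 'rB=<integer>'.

m = 17836
d = (13, -15);  v_rel = (8, -6),  |v_rel|² = 100
v_rel×d = (8)·(-15) − (-6)·(13) = -42
since m = R²·100 − (-42)²:  R² = (1764 + 17836) / 100 = 196
R = √196 = 14  ⇒  r_B = 14 − 7 = 7

rB=7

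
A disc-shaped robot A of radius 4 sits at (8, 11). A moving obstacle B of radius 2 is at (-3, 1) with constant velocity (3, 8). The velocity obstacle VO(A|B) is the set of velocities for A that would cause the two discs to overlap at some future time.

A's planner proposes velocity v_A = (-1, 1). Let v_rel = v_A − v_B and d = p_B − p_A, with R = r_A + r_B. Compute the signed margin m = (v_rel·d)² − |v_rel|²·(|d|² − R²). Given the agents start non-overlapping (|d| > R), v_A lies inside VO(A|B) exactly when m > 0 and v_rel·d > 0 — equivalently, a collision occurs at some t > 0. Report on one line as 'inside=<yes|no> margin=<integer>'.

d = (-11, -10),  |d|² = 221;  R = 4+2 = 6,  c = 221−6² = 185
v_rel = (-4, -7),  |v_rel|² = 65;  v_rel·d = (-4)·(-11) + (-7)·(-10) = 114
65·t² − 228·t + 185 = 0  ⇒  m = 114² − 65·185 = 971
m = 971 > 0,  v_rel·d = 114 > 0  ⇒  inside

inside=yes margin=971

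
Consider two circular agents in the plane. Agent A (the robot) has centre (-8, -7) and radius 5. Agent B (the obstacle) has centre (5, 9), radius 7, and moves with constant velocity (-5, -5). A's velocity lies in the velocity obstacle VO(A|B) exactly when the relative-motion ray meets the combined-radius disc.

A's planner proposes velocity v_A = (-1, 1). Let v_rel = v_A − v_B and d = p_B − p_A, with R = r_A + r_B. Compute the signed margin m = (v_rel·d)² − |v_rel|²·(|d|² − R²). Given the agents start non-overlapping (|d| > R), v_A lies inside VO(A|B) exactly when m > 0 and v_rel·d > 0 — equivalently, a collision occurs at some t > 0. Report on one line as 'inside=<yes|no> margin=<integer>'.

d = (13, 16),  |d|² = 425;  R = 5+7 = 12,  c = 425−12² = 281
v_rel = (4, 6),  |v_rel|² = 52;  v_rel·d = (4)·(13) + (6)·(16) = 148
52·t² − 296·t + 281 = 0  ⇒  m = 148² − 52·281 = 7292
m = 7292 > 0,  v_rel·d = 148 > 0  ⇒  inside

inside=yes margin=7292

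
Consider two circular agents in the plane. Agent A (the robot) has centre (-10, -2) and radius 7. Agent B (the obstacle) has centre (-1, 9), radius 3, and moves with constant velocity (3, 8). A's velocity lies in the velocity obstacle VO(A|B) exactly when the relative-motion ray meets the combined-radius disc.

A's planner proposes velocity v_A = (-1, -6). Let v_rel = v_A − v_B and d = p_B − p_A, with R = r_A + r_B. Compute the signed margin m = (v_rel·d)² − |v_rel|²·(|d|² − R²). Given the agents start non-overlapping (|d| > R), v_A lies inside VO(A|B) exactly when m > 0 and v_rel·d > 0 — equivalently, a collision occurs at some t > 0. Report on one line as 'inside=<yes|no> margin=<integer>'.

d = (9, 11),  |d|² = 202;  R = 7+3 = 10,  c = 202−10² = 102
v_rel = (-4, -14),  |v_rel|² = 212;  v_rel·d = (-4)·(9) + (-14)·(11) = -190
212·t² + 380·t + 102 = 0  ⇒  m = (-190)² − 212·102 = 14476
m = 14476 > 0,  v_rel·d = -190 < 0  ⇒  outside

inside=no margin=14476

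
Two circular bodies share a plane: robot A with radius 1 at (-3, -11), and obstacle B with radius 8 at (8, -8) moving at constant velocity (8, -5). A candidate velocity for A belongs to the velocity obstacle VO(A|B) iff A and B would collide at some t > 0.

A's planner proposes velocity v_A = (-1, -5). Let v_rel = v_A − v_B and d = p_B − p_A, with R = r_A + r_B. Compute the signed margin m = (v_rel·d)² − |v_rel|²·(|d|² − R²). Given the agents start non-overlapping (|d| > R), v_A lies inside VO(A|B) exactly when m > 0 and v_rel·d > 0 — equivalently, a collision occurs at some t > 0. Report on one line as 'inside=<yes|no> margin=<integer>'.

d = (11, 3),  |d|² = 130;  R = 1+8 = 9,  c = 130−9² = 49
v_rel = (-9, 0),  |v_rel|² = 81;  v_rel·d = (-9)·(11) + (0)·(3) = -99
81·t² + 198·t + 49 = 0  ⇒  m = (-99)² − 81·49 = 5832
m = 5832 > 0,  v_rel·d = -99 < 0  ⇒  outside

inside=no margin=5832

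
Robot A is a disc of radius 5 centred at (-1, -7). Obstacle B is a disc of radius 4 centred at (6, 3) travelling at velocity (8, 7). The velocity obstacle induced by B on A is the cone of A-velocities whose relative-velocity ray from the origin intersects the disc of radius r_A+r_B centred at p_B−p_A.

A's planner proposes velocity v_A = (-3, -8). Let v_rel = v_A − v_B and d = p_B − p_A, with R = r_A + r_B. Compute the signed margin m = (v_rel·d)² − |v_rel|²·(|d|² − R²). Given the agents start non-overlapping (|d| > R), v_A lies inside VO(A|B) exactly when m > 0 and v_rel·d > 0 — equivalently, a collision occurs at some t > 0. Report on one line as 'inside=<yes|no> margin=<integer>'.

d = (7, 10),  |d|² = 149;  R = 5+4 = 9,  c = 149−9² = 68
v_rel = (-11, -15),  |v_rel|² = 346;  v_rel·d = (-11)·(7) + (-15)·(10) = -227
346·t² + 454·t + 68 = 0  ⇒  m = (-227)² − 346·68 = 28001
m = 28001 > 0,  v_rel·d = -227 < 0  ⇒  outside

inside=no margin=28001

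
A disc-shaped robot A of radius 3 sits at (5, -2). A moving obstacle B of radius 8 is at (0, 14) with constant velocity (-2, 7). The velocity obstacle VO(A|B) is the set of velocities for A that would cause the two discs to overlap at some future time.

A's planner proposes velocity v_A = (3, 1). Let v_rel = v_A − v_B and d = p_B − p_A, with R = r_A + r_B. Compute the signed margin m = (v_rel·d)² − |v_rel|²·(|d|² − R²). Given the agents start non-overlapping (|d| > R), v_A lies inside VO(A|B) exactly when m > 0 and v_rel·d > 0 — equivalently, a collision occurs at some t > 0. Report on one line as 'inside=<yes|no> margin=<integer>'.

d = (-5, 16),  |d|² = 281;  R = 3+8 = 11,  c = 281−11² = 160
v_rel = (5, -6),  |v_rel|² = 61;  v_rel·d = (5)·(-5) + (-6)·(16) = -121
61·t² + 242·t + 160 = 0  ⇒  m = (-121)² − 61·160 = 4881
m = 4881 > 0,  v_rel·d = -121 < 0  ⇒  outside

inside=no margin=4881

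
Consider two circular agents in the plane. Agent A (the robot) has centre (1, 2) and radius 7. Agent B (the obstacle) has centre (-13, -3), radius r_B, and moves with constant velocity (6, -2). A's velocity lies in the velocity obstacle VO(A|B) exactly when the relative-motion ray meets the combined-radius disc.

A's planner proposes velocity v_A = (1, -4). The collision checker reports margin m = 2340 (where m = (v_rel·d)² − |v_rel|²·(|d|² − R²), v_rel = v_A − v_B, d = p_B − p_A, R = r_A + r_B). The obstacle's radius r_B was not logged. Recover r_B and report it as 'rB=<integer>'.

m = 2340
d = (-14, -5);  v_rel = (-5, -2),  |v_rel|² = 29
v_rel×d = (-5)·(-5) − (-2)·(-14) = -3
since m = R²·29 − (-3)²:  R² = (9 + 2340) / 29 = 81
R = √81 = 9  ⇒  r_B = 9 − 7 = 2

rB=2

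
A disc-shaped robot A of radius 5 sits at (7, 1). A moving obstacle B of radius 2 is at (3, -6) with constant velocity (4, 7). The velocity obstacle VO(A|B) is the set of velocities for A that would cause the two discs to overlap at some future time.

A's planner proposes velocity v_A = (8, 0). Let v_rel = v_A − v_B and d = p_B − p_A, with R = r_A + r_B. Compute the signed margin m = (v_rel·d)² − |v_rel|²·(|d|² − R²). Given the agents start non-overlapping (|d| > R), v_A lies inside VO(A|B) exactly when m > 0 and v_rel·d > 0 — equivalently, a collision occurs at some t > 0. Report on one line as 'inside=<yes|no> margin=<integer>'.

d = (-4, -7),  |d|² = 65;  R = 5+2 = 7,  c = 65−7² = 16
v_rel = (4, -7),  |v_rel|² = 65;  v_rel·d = (4)·(-4) + (-7)·(-7) = 33
65·t² − 66·t + 16 = 0  ⇒  m = 33² − 65·16 = 49
m = 49 > 0,  v_rel·d = 33 > 0  ⇒  inside

inside=yes margin=49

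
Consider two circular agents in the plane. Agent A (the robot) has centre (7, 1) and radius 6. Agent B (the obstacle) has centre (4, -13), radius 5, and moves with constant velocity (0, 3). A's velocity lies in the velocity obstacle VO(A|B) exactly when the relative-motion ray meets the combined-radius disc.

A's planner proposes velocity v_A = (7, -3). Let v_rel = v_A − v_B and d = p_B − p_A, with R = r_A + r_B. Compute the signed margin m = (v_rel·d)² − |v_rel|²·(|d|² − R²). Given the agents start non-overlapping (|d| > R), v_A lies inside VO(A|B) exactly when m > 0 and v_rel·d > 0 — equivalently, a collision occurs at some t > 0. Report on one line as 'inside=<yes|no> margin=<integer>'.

d = (-3, -14),  |d|² = 205;  R = 6+5 = 11,  c = 205−11² = 84
v_rel = (7, -6),  |v_rel|² = 85;  v_rel·d = (7)·(-3) + (-6)·(-14) = 63
85·t² − 126·t + 84 = 0  ⇒  m = 63² − 85·84 = -3171
m = -3171 < 0,  v_rel·d = 63 > 0  ⇒  outside

inside=no margin=-3171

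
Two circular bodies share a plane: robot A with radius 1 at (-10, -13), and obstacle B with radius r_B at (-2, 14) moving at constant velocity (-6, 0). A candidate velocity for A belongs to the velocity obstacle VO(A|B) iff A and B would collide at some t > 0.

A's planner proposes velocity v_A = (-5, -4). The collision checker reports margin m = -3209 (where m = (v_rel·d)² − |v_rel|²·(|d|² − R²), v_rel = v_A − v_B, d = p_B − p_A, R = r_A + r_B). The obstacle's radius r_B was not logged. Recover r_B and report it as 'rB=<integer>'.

m = -3209
d = (8, 27);  v_rel = (1, -4),  |v_rel|² = 17
v_rel×d = (1)·(27) − (-4)·(8) = 59
since m = R²·17 − 59²:  R² = (3481 + -3209) / 17 = 16
R = √16 = 4  ⇒  r_B = 4 − 1 = 3

rB=3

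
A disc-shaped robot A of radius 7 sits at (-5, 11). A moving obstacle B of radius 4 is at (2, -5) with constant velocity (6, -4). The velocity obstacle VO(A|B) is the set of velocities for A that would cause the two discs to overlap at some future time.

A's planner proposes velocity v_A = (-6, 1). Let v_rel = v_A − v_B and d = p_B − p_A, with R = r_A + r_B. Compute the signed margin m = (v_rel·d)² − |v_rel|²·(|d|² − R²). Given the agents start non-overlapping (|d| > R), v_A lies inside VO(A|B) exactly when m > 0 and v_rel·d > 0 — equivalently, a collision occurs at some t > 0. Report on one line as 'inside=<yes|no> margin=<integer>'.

d = (7, -16),  |d|² = 305;  R = 7+4 = 11,  c = 305−11² = 184
v_rel = (-12, 5),  |v_rel|² = 169;  v_rel·d = (-12)·(7) + (5)·(-16) = -164
169·t² + 328·t + 184 = 0  ⇒  m = (-164)² − 169·184 = -4200
m = -4200 < 0,  v_rel·d = -164 < 0  ⇒  outside

inside=no margin=-4200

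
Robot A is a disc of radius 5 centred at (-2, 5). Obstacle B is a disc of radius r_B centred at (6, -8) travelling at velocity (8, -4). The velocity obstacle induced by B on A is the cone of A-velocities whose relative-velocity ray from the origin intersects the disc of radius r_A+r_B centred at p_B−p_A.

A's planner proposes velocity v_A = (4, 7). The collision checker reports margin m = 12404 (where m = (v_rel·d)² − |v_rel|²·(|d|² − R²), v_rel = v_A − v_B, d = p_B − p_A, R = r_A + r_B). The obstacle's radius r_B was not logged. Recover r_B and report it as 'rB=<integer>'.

m = 12404
d = (8, -13);  v_rel = (-4, 11),  |v_rel|² = 137
v_rel×d = (-4)·(-13) − (11)·(8) = -36
since m = R²·137 − (-36)²:  R² = (1296 + 12404) / 137 = 100
R = √100 = 10  ⇒  r_B = 10 − 5 = 5

rB=5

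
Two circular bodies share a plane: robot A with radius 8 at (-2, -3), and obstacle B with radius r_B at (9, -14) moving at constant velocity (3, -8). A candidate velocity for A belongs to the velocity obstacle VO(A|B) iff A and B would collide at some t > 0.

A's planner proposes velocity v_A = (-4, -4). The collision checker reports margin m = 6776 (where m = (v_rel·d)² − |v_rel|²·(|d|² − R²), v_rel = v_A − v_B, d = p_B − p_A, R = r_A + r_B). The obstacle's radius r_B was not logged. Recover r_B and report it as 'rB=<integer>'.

m = 6776
d = (11, -11);  v_rel = (-7, 4),  |v_rel|² = 65
v_rel×d = (-7)·(-11) − (4)·(11) = 33
since m = R²·65 − 33²:  R² = (1089 + 6776) / 65 = 121
R = √121 = 11  ⇒  r_B = 11 − 8 = 3

rB=3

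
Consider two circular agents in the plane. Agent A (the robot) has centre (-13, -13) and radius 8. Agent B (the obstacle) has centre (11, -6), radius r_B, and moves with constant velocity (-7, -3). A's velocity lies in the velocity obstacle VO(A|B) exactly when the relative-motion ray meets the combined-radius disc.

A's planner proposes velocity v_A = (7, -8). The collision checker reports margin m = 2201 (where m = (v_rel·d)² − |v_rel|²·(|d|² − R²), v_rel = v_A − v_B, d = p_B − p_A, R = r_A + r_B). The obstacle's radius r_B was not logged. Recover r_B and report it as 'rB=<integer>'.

m = 2201
d = (24, 7);  v_rel = (14, -5),  |v_rel|² = 221
v_rel×d = (14)·(7) − (-5)·(24) = 218
since m = R²·221 − 218²:  R² = (47524 + 2201) / 221 = 225
R = √225 = 15  ⇒  r_B = 15 − 8 = 7

rB=7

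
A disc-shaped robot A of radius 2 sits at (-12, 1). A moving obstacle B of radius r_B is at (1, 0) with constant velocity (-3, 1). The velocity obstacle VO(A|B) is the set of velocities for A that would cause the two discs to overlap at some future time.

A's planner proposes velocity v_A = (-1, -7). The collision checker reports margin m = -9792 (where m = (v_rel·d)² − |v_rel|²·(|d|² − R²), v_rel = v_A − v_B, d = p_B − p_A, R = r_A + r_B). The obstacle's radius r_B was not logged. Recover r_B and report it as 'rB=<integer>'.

m = -9792
d = (13, -1);  v_rel = (2, -8),  |v_rel|² = 68
v_rel×d = (2)·(-1) − (-8)·(13) = 102
since m = R²·68 − 102²:  R² = (10404 + -9792) / 68 = 9
R = √9 = 3  ⇒  r_B = 3 − 2 = 1

rB=1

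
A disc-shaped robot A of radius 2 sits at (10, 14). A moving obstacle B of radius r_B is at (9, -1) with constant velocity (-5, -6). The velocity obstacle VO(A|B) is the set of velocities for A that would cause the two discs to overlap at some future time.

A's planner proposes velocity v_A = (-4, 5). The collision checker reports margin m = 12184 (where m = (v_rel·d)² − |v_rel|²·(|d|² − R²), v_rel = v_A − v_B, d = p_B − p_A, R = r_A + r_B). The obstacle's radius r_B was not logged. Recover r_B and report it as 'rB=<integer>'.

m = 12184
d = (-1, -15);  v_rel = (1, 11),  |v_rel|² = 122
v_rel×d = (1)·(-15) − (11)·(-1) = -4
since m = R²·122 − (-4)²:  R² = (16 + 12184) / 122 = 100
R = √100 = 10  ⇒  r_B = 10 − 2 = 8

rB=8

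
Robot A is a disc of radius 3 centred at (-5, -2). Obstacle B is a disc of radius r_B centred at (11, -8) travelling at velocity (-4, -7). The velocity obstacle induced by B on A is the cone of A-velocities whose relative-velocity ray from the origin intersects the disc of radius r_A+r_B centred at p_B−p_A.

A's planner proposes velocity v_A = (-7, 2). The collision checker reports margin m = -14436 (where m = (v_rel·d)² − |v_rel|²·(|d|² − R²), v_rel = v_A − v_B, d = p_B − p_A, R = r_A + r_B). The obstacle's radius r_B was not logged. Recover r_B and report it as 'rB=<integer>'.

m = -14436
d = (16, -6);  v_rel = (-3, 9),  |v_rel|² = 90
v_rel×d = (-3)·(-6) − (9)·(16) = -126
since m = R²·90 − (-126)²:  R² = (15876 + -14436) / 90 = 16
R = √16 = 4  ⇒  r_B = 4 − 3 = 1

rB=1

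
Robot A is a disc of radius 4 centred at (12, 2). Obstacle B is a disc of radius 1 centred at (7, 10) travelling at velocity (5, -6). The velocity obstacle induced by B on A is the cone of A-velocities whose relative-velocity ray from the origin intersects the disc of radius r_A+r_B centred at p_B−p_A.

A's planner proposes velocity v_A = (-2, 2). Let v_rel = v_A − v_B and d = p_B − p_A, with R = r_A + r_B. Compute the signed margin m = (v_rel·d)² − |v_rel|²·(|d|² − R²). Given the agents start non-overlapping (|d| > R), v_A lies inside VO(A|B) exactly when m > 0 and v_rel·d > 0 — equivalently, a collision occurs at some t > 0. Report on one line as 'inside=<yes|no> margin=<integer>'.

d = (-5, 8),  |d|² = 89;  R = 4+1 = 5,  c = 89−5² = 64
v_rel = (-7, 8),  |v_rel|² = 113;  v_rel·d = (-7)·(-5) + (8)·(8) = 99
113·t² − 198·t + 64 = 0  ⇒  m = 99² − 113·64 = 2569
m = 2569 > 0,  v_rel·d = 99 > 0  ⇒  inside

inside=yes margin=2569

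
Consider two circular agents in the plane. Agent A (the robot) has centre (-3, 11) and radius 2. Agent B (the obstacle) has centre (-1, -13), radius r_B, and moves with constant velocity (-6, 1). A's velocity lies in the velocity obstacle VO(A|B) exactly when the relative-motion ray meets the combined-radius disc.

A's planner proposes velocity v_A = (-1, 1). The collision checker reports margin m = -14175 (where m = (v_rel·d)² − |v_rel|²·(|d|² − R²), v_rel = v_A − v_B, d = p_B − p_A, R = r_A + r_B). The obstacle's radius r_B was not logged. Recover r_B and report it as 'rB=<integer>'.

m = -14175
d = (2, -24);  v_rel = (5, 0),  |v_rel|² = 25
v_rel×d = (5)·(-24) − (0)·(2) = -120
since m = R²·25 − (-120)²:  R² = (14400 + -14175) / 25 = 9
R = √9 = 3  ⇒  r_B = 3 − 2 = 1

rB=1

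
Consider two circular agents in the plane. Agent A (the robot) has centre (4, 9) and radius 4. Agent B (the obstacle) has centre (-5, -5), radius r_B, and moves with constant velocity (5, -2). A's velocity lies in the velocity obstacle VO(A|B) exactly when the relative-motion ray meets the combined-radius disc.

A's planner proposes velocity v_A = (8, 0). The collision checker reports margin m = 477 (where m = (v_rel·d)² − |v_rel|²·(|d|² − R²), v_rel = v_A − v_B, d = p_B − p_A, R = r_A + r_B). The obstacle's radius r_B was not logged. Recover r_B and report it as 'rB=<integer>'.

m = 477
d = (-9, -14);  v_rel = (3, 2),  |v_rel|² = 13
v_rel×d = (3)·(-14) − (2)·(-9) = -24
since m = R²·13 − (-24)²:  R² = (576 + 477) / 13 = 81
R = √81 = 9  ⇒  r_B = 9 − 4 = 5

rB=5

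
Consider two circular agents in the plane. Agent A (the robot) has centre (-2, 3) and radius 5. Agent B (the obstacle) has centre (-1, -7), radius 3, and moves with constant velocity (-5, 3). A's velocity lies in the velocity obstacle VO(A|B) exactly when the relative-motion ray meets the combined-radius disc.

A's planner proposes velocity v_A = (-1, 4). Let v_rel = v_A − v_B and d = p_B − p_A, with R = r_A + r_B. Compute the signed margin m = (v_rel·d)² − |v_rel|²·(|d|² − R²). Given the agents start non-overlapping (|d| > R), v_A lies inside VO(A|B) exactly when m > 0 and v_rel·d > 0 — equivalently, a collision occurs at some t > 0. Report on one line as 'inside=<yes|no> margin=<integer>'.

d = (1, -10),  |d|² = 101;  R = 5+3 = 8,  c = 101−8² = 37
v_rel = (4, 1),  |v_rel|² = 17;  v_rel·d = (4)·(1) + (1)·(-10) = -6
17·t² + 12·t + 37 = 0  ⇒  m = (-6)² − 17·37 = -593
m = -593 < 0,  v_rel·d = -6 < 0  ⇒  outside

inside=no margin=-593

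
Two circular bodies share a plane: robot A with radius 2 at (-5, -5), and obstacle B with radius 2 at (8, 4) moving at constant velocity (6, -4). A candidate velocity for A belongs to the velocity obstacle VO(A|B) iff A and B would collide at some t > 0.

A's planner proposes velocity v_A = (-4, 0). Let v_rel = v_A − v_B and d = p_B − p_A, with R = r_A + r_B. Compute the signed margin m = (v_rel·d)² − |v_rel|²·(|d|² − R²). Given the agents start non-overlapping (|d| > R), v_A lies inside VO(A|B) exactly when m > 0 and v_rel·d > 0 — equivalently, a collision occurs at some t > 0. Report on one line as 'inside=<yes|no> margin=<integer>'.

d = (13, 9),  |d|² = 250;  R = 2+2 = 4,  c = 250−4² = 234
v_rel = (-10, 4),  |v_rel|² = 116;  v_rel·d = (-10)·(13) + (4)·(9) = -94
116·t² + 188·t + 234 = 0  ⇒  m = (-94)² − 116·234 = -18308
m = -18308 < 0,  v_rel·d = -94 < 0  ⇒  outside

inside=no margin=-18308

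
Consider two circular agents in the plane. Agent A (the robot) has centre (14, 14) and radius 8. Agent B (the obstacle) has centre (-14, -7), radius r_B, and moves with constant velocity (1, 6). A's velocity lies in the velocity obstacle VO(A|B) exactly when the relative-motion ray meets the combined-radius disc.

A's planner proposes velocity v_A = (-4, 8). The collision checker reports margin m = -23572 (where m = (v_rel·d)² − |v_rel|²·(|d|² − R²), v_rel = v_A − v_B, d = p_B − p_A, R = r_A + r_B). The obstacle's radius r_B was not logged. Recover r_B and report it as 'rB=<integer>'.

m = -23572
d = (-28, -21);  v_rel = (-5, 2),  |v_rel|² = 29
v_rel×d = (-5)·(-21) − (2)·(-28) = 161
since m = R²·29 − 161²:  R² = (25921 + -23572) / 29 = 81
R = √81 = 9  ⇒  r_B = 9 − 8 = 1

rB=1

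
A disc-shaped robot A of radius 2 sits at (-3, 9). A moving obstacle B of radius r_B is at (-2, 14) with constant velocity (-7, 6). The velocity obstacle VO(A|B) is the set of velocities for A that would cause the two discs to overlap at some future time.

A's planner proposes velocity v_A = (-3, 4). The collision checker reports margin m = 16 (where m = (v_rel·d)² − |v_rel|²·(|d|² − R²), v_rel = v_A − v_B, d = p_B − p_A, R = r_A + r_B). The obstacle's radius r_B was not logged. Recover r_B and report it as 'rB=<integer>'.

m = 16
d = (1, 5);  v_rel = (4, -2),  |v_rel|² = 20
v_rel×d = (4)·(5) − (-2)·(1) = 22
since m = R²·20 − 22²:  R² = (484 + 16) / 20 = 25
R = √25 = 5  ⇒  r_B = 5 − 2 = 3

rB=3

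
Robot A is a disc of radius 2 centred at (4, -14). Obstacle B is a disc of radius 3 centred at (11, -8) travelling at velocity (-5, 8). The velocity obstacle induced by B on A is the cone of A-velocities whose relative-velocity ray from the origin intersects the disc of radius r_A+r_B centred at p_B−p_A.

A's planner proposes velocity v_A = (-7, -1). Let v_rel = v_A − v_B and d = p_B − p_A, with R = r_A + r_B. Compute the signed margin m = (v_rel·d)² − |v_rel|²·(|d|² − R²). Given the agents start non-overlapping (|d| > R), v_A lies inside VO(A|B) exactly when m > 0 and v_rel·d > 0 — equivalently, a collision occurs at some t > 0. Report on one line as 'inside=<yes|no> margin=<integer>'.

d = (7, 6),  |d|² = 85;  R = 2+3 = 5,  c = 85−5² = 60
v_rel = (-2, -9),  |v_rel|² = 85;  v_rel·d = (-2)·(7) + (-9)·(6) = -68
85·t² + 136·t + 60 = 0  ⇒  m = (-68)² − 85·60 = -476
m = -476 < 0,  v_rel·d = -68 < 0  ⇒  outside

inside=no margin=-476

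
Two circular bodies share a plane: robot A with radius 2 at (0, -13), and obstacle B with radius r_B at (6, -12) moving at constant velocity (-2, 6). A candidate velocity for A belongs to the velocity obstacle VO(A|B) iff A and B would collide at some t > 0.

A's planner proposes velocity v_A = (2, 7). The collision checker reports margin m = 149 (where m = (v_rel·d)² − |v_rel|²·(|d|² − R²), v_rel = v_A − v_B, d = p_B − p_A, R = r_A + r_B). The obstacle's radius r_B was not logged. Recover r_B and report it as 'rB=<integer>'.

m = 149
d = (6, 1);  v_rel = (4, 1),  |v_rel|² = 17
v_rel×d = (4)·(1) − (1)·(6) = -2
since m = R²·17 − (-2)²:  R² = (4 + 149) / 17 = 9
R = √9 = 3  ⇒  r_B = 3 − 2 = 1

rB=1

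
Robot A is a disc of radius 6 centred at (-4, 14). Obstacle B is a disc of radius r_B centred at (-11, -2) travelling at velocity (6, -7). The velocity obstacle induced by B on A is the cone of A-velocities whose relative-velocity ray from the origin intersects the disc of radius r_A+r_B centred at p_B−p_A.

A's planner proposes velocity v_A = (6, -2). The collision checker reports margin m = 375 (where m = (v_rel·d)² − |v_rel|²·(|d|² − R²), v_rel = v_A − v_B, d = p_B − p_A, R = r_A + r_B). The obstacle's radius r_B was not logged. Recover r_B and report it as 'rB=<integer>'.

m = 375
d = (-7, -16);  v_rel = (0, 5),  |v_rel|² = 25
v_rel×d = (0)·(-16) − (5)·(-7) = 35
since m = R²·25 − 35²:  R² = (1225 + 375) / 25 = 64
R = √64 = 8  ⇒  r_B = 8 − 6 = 2

rB=2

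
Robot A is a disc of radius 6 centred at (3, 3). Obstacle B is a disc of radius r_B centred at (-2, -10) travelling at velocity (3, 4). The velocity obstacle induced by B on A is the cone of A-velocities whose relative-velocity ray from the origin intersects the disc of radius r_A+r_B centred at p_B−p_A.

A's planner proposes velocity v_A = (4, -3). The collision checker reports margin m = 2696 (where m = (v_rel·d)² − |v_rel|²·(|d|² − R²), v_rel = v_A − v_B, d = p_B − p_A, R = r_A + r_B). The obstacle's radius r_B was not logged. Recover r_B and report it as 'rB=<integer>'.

m = 2696
d = (-5, -13);  v_rel = (1, -7),  |v_rel|² = 50
v_rel×d = (1)·(-13) − (-7)·(-5) = -48
since m = R²·50 − (-48)²:  R² = (2304 + 2696) / 50 = 100
R = √100 = 10  ⇒  r_B = 10 − 6 = 4

rB=4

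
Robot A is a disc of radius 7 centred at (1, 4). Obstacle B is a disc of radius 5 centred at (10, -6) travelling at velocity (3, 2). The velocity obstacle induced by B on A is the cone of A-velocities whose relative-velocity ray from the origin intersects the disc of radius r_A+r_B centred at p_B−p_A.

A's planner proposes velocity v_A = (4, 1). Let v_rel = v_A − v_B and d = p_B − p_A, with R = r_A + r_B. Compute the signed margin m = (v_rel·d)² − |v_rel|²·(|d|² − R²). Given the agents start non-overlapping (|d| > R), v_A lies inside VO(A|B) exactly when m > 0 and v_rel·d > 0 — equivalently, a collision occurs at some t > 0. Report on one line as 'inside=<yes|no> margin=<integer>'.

d = (9, -10),  |d|² = 181;  R = 7+5 = 12,  c = 181−12² = 37
v_rel = (1, -1),  |v_rel|² = 2;  v_rel·d = (1)·(9) + (-1)·(-10) = 19
2·t² − 38·t + 37 = 0  ⇒  m = 19² − 2·37 = 287
m = 287 > 0,  v_rel·d = 19 > 0  ⇒  inside

inside=yes margin=287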